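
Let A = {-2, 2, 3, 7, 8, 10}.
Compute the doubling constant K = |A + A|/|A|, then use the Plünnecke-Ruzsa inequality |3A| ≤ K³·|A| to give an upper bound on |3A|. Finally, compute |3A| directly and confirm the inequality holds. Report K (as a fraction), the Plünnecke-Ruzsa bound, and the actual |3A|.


|A| = 6.
Step 1: Compute A + A by enumerating all 36 pairs.
A + A = {-4, 0, 1, 4, 5, 6, 8, 9, 10, 11, 12, 13, 14, 15, 16, 17, 18, 20}, so |A + A| = 18.
Step 2: Doubling constant K = |A + A|/|A| = 18/6 = 18/6 ≈ 3.0000.
Step 3: Plünnecke-Ruzsa gives |3A| ≤ K³·|A| = (3.0000)³ · 6 ≈ 162.0000.
Step 4: Compute 3A = A + A + A directly by enumerating all triples (a,b,c) ∈ A³; |3A| = 30.
Step 5: Check 30 ≤ 162.0000? Yes ✓.

K = 18/6, Plünnecke-Ruzsa bound K³|A| ≈ 162.0000, |3A| = 30, inequality holds.


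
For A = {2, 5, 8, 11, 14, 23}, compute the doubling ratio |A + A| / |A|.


|A| = 6.
Compute A + A by enumerating all 36 pairs.
A + A = {4, 7, 10, 13, 16, 19, 22, 25, 28, 31, 34, 37, 46}, so |A + A| = 13.
K = |A + A| / |A| = 13/6 (already in lowest terms) ≈ 2.1667.
Reference: AP of size 6 gives K = 11/6 ≈ 1.8333; a fully generic set of size 6 gives K ≈ 3.5000.

|A| = 6, |A + A| = 13, K = 13/6.


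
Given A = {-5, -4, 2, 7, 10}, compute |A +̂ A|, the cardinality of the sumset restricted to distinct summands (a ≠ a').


Restricted sumset: A +̂ A = {a + a' : a ∈ A, a' ∈ A, a ≠ a'}.
Equivalently, take A + A and drop any sum 2a that is achievable ONLY as a + a for a ∈ A (i.e. sums representable only with equal summands).
Enumerate pairs (a, a') with a < a' (symmetric, so each unordered pair gives one sum; this covers all a ≠ a'):
  -5 + -4 = -9
  -5 + 2 = -3
  -5 + 7 = 2
  -5 + 10 = 5
  -4 + 2 = -2
  -4 + 7 = 3
  -4 + 10 = 6
  2 + 7 = 9
  2 + 10 = 12
  7 + 10 = 17
Collected distinct sums: {-9, -3, -2, 2, 3, 5, 6, 9, 12, 17}
|A +̂ A| = 10
(Reference bound: |A +̂ A| ≥ 2|A| - 3 for |A| ≥ 2, with |A| = 5 giving ≥ 7.)

|A +̂ A| = 10


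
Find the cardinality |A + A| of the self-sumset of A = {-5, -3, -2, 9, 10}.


A + A = {a + a' : a, a' ∈ A}; |A| = 5.
General bounds: 2|A| - 1 ≤ |A + A| ≤ |A|(|A|+1)/2, i.e. 9 ≤ |A + A| ≤ 15.
Lower bound 2|A|-1 is attained iff A is an arithmetic progression.
Enumerate sums a + a' for a ≤ a' (symmetric, so this suffices):
a = -5: -5+-5=-10, -5+-3=-8, -5+-2=-7, -5+9=4, -5+10=5
a = -3: -3+-3=-6, -3+-2=-5, -3+9=6, -3+10=7
a = -2: -2+-2=-4, -2+9=7, -2+10=8
a = 9: 9+9=18, 9+10=19
a = 10: 10+10=20
Distinct sums: {-10, -8, -7, -6, -5, -4, 4, 5, 6, 7, 8, 18, 19, 20}
|A + A| = 14

|A + A| = 14


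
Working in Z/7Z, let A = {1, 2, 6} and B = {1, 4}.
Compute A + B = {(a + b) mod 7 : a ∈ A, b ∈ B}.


Work in Z/7Z: reduce every sum a + b modulo 7.
Enumerate all 6 pairs:
a = 1: 1+1=2, 1+4=5
a = 2: 2+1=3, 2+4=6
a = 6: 6+1=0, 6+4=3
Distinct residues collected: {0, 2, 3, 5, 6}
|A + B| = 5 (out of 7 total residues).

A + B = {0, 2, 3, 5, 6}


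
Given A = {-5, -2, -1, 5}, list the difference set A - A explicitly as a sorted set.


A - A = {a - a' : a, a' ∈ A}.
Compute a - a' for each ordered pair (a, a'):
a = -5: -5--5=0, -5--2=-3, -5--1=-4, -5-5=-10
a = -2: -2--5=3, -2--2=0, -2--1=-1, -2-5=-7
a = -1: -1--5=4, -1--2=1, -1--1=0, -1-5=-6
a = 5: 5--5=10, 5--2=7, 5--1=6, 5-5=0
Collecting distinct values (and noting 0 appears from a-a):
A - A = {-10, -7, -6, -4, -3, -1, 0, 1, 3, 4, 6, 7, 10}
|A - A| = 13

A - A = {-10, -7, -6, -4, -3, -1, 0, 1, 3, 4, 6, 7, 10}


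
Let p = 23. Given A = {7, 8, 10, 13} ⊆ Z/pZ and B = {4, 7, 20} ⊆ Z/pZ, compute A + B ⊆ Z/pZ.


Work in Z/23Z: reduce every sum a + b modulo 23.
Enumerate all 12 pairs:
a = 7: 7+4=11, 7+7=14, 7+20=4
a = 8: 8+4=12, 8+7=15, 8+20=5
a = 10: 10+4=14, 10+7=17, 10+20=7
a = 13: 13+4=17, 13+7=20, 13+20=10
Distinct residues collected: {4, 5, 7, 10, 11, 12, 14, 15, 17, 20}
|A + B| = 10 (out of 23 total residues).

A + B = {4, 5, 7, 10, 11, 12, 14, 15, 17, 20}


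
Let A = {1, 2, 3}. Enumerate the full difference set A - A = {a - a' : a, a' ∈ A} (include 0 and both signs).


A - A = {a - a' : a, a' ∈ A}.
Compute a - a' for each ordered pair (a, a'):
a = 1: 1-1=0, 1-2=-1, 1-3=-2
a = 2: 2-1=1, 2-2=0, 2-3=-1
a = 3: 3-1=2, 3-2=1, 3-3=0
Collecting distinct values (and noting 0 appears from a-a):
A - A = {-2, -1, 0, 1, 2}
|A - A| = 5

A - A = {-2, -1, 0, 1, 2}


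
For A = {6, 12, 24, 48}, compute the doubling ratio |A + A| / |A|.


|A| = 4.
Compute A + A by enumerating all 16 pairs.
A + A = {12, 18, 24, 30, 36, 48, 54, 60, 72, 96}, so |A + A| = 10.
K = |A + A| / |A| = 10/4 = 5/2 ≈ 2.5000.
Reference: AP of size 4 gives K = 7/4 ≈ 1.7500; a fully generic set of size 4 gives K ≈ 2.5000.

|A| = 4, |A + A| = 10, K = 10/4 = 5/2.


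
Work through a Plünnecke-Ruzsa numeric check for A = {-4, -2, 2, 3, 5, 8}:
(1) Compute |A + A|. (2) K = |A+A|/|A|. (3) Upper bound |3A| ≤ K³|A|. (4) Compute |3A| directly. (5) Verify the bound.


|A| = 6.
Step 1: Compute A + A by enumerating all 36 pairs.
A + A = {-8, -6, -4, -2, -1, 0, 1, 3, 4, 5, 6, 7, 8, 10, 11, 13, 16}, so |A + A| = 17.
Step 2: Doubling constant K = |A + A|/|A| = 17/6 = 17/6 ≈ 2.8333.
Step 3: Plünnecke-Ruzsa gives |3A| ≤ K³·|A| = (2.8333)³ · 6 ≈ 136.4722.
Step 4: Compute 3A = A + A + A directly by enumerating all triples (a,b,c) ∈ A³; |3A| = 30.
Step 5: Check 30 ≤ 136.4722? Yes ✓.

K = 17/6, Plünnecke-Ruzsa bound K³|A| ≈ 136.4722, |3A| = 30, inequality holds.


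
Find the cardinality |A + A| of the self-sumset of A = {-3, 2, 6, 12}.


A + A = {a + a' : a, a' ∈ A}; |A| = 4.
General bounds: 2|A| - 1 ≤ |A + A| ≤ |A|(|A|+1)/2, i.e. 7 ≤ |A + A| ≤ 10.
Lower bound 2|A|-1 is attained iff A is an arithmetic progression.
Enumerate sums a + a' for a ≤ a' (symmetric, so this suffices):
a = -3: -3+-3=-6, -3+2=-1, -3+6=3, -3+12=9
a = 2: 2+2=4, 2+6=8, 2+12=14
a = 6: 6+6=12, 6+12=18
a = 12: 12+12=24
Distinct sums: {-6, -1, 3, 4, 8, 9, 12, 14, 18, 24}
|A + A| = 10

|A + A| = 10


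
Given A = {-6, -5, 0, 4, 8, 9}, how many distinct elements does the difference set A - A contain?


A - A = {a - a' : a, a' ∈ A}; |A| = 6.
Bounds: 2|A|-1 ≤ |A - A| ≤ |A|² - |A| + 1, i.e. 11 ≤ |A - A| ≤ 31.
Note: 0 ∈ A - A always (from a - a). The set is symmetric: if d ∈ A - A then -d ∈ A - A.
Enumerate nonzero differences d = a - a' with a > a' (then include -d):
Positive differences: {1, 4, 5, 6, 8, 9, 10, 13, 14, 15}
Full difference set: {0} ∪ (positive diffs) ∪ (negative diffs).
|A - A| = 1 + 2·10 = 21 (matches direct enumeration: 21).

|A - A| = 21


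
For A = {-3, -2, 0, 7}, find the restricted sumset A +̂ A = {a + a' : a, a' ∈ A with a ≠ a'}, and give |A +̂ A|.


Restricted sumset: A +̂ A = {a + a' : a ∈ A, a' ∈ A, a ≠ a'}.
Equivalently, take A + A and drop any sum 2a that is achievable ONLY as a + a for a ∈ A (i.e. sums representable only with equal summands).
Enumerate pairs (a, a') with a < a' (symmetric, so each unordered pair gives one sum; this covers all a ≠ a'):
  -3 + -2 = -5
  -3 + 0 = -3
  -3 + 7 = 4
  -2 + 0 = -2
  -2 + 7 = 5
  0 + 7 = 7
Collected distinct sums: {-5, -3, -2, 4, 5, 7}
|A +̂ A| = 6
(Reference bound: |A +̂ A| ≥ 2|A| - 3 for |A| ≥ 2, with |A| = 4 giving ≥ 5.)

|A +̂ A| = 6


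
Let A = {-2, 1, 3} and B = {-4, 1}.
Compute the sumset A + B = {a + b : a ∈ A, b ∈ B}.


A + B = {a + b : a ∈ A, b ∈ B}.
Enumerate all |A|·|B| = 3·2 = 6 pairs (a, b) and collect distinct sums.
a = -2: -2+-4=-6, -2+1=-1
a = 1: 1+-4=-3, 1+1=2
a = 3: 3+-4=-1, 3+1=4
Collecting distinct sums: A + B = {-6, -3, -1, 2, 4}
|A + B| = 5

A + B = {-6, -3, -1, 2, 4}


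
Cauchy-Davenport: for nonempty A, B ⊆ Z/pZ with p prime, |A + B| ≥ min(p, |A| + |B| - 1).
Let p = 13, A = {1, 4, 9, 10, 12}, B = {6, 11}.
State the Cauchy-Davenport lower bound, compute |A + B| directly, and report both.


Cauchy-Davenport: |A + B| ≥ min(p, |A| + |B| - 1) for A, B nonempty in Z/pZ.
|A| = 5, |B| = 2, p = 13.
CD lower bound = min(13, 5 + 2 - 1) = min(13, 6) = 6.
Compute A + B mod 13 directly:
a = 1: 1+6=7, 1+11=12
a = 4: 4+6=10, 4+11=2
a = 9: 9+6=2, 9+11=7
a = 10: 10+6=3, 10+11=8
a = 12: 12+6=5, 12+11=10
A + B = {2, 3, 5, 7, 8, 10, 12}, so |A + B| = 7.
Verify: 7 ≥ 6? Yes ✓.

CD lower bound = 6, actual |A + B| = 7.


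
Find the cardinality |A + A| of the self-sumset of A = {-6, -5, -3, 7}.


A + A = {a + a' : a, a' ∈ A}; |A| = 4.
General bounds: 2|A| - 1 ≤ |A + A| ≤ |A|(|A|+1)/2, i.e. 7 ≤ |A + A| ≤ 10.
Lower bound 2|A|-1 is attained iff A is an arithmetic progression.
Enumerate sums a + a' for a ≤ a' (symmetric, so this suffices):
a = -6: -6+-6=-12, -6+-5=-11, -6+-3=-9, -6+7=1
a = -5: -5+-5=-10, -5+-3=-8, -5+7=2
a = -3: -3+-3=-6, -3+7=4
a = 7: 7+7=14
Distinct sums: {-12, -11, -10, -9, -8, -6, 1, 2, 4, 14}
|A + A| = 10

|A + A| = 10


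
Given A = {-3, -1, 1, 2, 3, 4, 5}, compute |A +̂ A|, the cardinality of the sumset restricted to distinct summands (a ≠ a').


Restricted sumset: A +̂ A = {a + a' : a ∈ A, a' ∈ A, a ≠ a'}.
Equivalently, take A + A and drop any sum 2a that is achievable ONLY as a + a for a ∈ A (i.e. sums representable only with equal summands).
Enumerate pairs (a, a') with a < a' (symmetric, so each unordered pair gives one sum; this covers all a ≠ a'):
  -3 + -1 = -4
  -3 + 1 = -2
  -3 + 2 = -1
  -3 + 3 = 0
  -3 + 4 = 1
  -3 + 5 = 2
  -1 + 1 = 0
  -1 + 2 = 1
  -1 + 3 = 2
  -1 + 4 = 3
  -1 + 5 = 4
  1 + 2 = 3
  1 + 3 = 4
  1 + 4 = 5
  1 + 5 = 6
  2 + 3 = 5
  2 + 4 = 6
  2 + 5 = 7
  3 + 4 = 7
  3 + 5 = 8
  4 + 5 = 9
Collected distinct sums: {-4, -2, -1, 0, 1, 2, 3, 4, 5, 6, 7, 8, 9}
|A +̂ A| = 13
(Reference bound: |A +̂ A| ≥ 2|A| - 3 for |A| ≥ 2, with |A| = 7 giving ≥ 11.)

|A +̂ A| = 13


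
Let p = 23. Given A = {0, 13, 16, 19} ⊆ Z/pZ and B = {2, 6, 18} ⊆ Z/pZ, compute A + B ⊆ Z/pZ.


Work in Z/23Z: reduce every sum a + b modulo 23.
Enumerate all 12 pairs:
a = 0: 0+2=2, 0+6=6, 0+18=18
a = 13: 13+2=15, 13+6=19, 13+18=8
a = 16: 16+2=18, 16+6=22, 16+18=11
a = 19: 19+2=21, 19+6=2, 19+18=14
Distinct residues collected: {2, 6, 8, 11, 14, 15, 18, 19, 21, 22}
|A + B| = 10 (out of 23 total residues).

A + B = {2, 6, 8, 11, 14, 15, 18, 19, 21, 22}


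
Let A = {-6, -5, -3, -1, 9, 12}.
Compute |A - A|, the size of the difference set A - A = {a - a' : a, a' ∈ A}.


A - A = {a - a' : a, a' ∈ A}; |A| = 6.
Bounds: 2|A|-1 ≤ |A - A| ≤ |A|² - |A| + 1, i.e. 11 ≤ |A - A| ≤ 31.
Note: 0 ∈ A - A always (from a - a). The set is symmetric: if d ∈ A - A then -d ∈ A - A.
Enumerate nonzero differences d = a - a' with a > a' (then include -d):
Positive differences: {1, 2, 3, 4, 5, 10, 12, 13, 14, 15, 17, 18}
Full difference set: {0} ∪ (positive diffs) ∪ (negative diffs).
|A - A| = 1 + 2·12 = 25 (matches direct enumeration: 25).

|A - A| = 25


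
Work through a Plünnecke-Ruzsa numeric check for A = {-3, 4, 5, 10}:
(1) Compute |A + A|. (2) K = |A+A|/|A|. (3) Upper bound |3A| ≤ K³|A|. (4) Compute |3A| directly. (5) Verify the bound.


|A| = 4.
Step 1: Compute A + A by enumerating all 16 pairs.
A + A = {-6, 1, 2, 7, 8, 9, 10, 14, 15, 20}, so |A + A| = 10.
Step 2: Doubling constant K = |A + A|/|A| = 10/4 = 10/4 ≈ 2.5000.
Step 3: Plünnecke-Ruzsa gives |3A| ≤ K³·|A| = (2.5000)³ · 4 ≈ 62.5000.
Step 4: Compute 3A = A + A + A directly by enumerating all triples (a,b,c) ∈ A³; |3A| = 19.
Step 5: Check 19 ≤ 62.5000? Yes ✓.

K = 10/4, Plünnecke-Ruzsa bound K³|A| ≈ 62.5000, |3A| = 19, inequality holds.


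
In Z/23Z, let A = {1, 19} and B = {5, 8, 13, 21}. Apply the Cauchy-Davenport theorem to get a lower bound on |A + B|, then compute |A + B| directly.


Cauchy-Davenport: |A + B| ≥ min(p, |A| + |B| - 1) for A, B nonempty in Z/pZ.
|A| = 2, |B| = 4, p = 23.
CD lower bound = min(23, 2 + 4 - 1) = min(23, 5) = 5.
Compute A + B mod 23 directly:
a = 1: 1+5=6, 1+8=9, 1+13=14, 1+21=22
a = 19: 19+5=1, 19+8=4, 19+13=9, 19+21=17
A + B = {1, 4, 6, 9, 14, 17, 22}, so |A + B| = 7.
Verify: 7 ≥ 5? Yes ✓.

CD lower bound = 5, actual |A + B| = 7.


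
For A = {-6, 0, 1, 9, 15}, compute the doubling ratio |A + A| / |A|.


|A| = 5.
Compute A + A by enumerating all 25 pairs.
A + A = {-12, -6, -5, 0, 1, 2, 3, 9, 10, 15, 16, 18, 24, 30}, so |A + A| = 14.
K = |A + A| / |A| = 14/5 (already in lowest terms) ≈ 2.8000.
Reference: AP of size 5 gives K = 9/5 ≈ 1.8000; a fully generic set of size 5 gives K ≈ 3.0000.

|A| = 5, |A + A| = 14, K = 14/5.


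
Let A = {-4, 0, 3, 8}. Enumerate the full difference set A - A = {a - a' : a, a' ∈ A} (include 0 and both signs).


A - A = {a - a' : a, a' ∈ A}.
Compute a - a' for each ordered pair (a, a'):
a = -4: -4--4=0, -4-0=-4, -4-3=-7, -4-8=-12
a = 0: 0--4=4, 0-0=0, 0-3=-3, 0-8=-8
a = 3: 3--4=7, 3-0=3, 3-3=0, 3-8=-5
a = 8: 8--4=12, 8-0=8, 8-3=5, 8-8=0
Collecting distinct values (and noting 0 appears from a-a):
A - A = {-12, -8, -7, -5, -4, -3, 0, 3, 4, 5, 7, 8, 12}
|A - A| = 13

A - A = {-12, -8, -7, -5, -4, -3, 0, 3, 4, 5, 7, 8, 12}


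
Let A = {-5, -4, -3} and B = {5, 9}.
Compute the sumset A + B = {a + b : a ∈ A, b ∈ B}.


A + B = {a + b : a ∈ A, b ∈ B}.
Enumerate all |A|·|B| = 3·2 = 6 pairs (a, b) and collect distinct sums.
a = -5: -5+5=0, -5+9=4
a = -4: -4+5=1, -4+9=5
a = -3: -3+5=2, -3+9=6
Collecting distinct sums: A + B = {0, 1, 2, 4, 5, 6}
|A + B| = 6

A + B = {0, 1, 2, 4, 5, 6}


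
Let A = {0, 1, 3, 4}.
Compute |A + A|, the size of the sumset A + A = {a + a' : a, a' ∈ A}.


A + A = {a + a' : a, a' ∈ A}; |A| = 4.
General bounds: 2|A| - 1 ≤ |A + A| ≤ |A|(|A|+1)/2, i.e. 7 ≤ |A + A| ≤ 10.
Lower bound 2|A|-1 is attained iff A is an arithmetic progression.
Enumerate sums a + a' for a ≤ a' (symmetric, so this suffices):
a = 0: 0+0=0, 0+1=1, 0+3=3, 0+4=4
a = 1: 1+1=2, 1+3=4, 1+4=5
a = 3: 3+3=6, 3+4=7
a = 4: 4+4=8
Distinct sums: {0, 1, 2, 3, 4, 5, 6, 7, 8}
|A + A| = 9

|A + A| = 9


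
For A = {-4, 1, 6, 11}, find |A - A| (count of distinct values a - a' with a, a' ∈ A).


A - A = {a - a' : a, a' ∈ A}; |A| = 4.
Bounds: 2|A|-1 ≤ |A - A| ≤ |A|² - |A| + 1, i.e. 7 ≤ |A - A| ≤ 13.
Note: 0 ∈ A - A always (from a - a). The set is symmetric: if d ∈ A - A then -d ∈ A - A.
Enumerate nonzero differences d = a - a' with a > a' (then include -d):
Positive differences: {5, 10, 15}
Full difference set: {0} ∪ (positive diffs) ∪ (negative diffs).
|A - A| = 1 + 2·3 = 7 (matches direct enumeration: 7).

|A - A| = 7


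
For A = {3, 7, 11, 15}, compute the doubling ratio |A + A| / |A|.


|A| = 4.
Compute A + A by enumerating all 16 pairs.
A + A = {6, 10, 14, 18, 22, 26, 30}, so |A + A| = 7.
K = |A + A| / |A| = 7/4 (already in lowest terms) ≈ 1.7500.
Reference: AP of size 4 gives K = 7/4 ≈ 1.7500; a fully generic set of size 4 gives K ≈ 2.5000.

|A| = 4, |A + A| = 7, K = 7/4.


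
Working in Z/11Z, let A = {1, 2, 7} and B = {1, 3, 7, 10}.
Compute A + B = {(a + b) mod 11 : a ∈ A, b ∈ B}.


Work in Z/11Z: reduce every sum a + b modulo 11.
Enumerate all 12 pairs:
a = 1: 1+1=2, 1+3=4, 1+7=8, 1+10=0
a = 2: 2+1=3, 2+3=5, 2+7=9, 2+10=1
a = 7: 7+1=8, 7+3=10, 7+7=3, 7+10=6
Distinct residues collected: {0, 1, 2, 3, 4, 5, 6, 8, 9, 10}
|A + B| = 10 (out of 11 total residues).

A + B = {0, 1, 2, 3, 4, 5, 6, 8, 9, 10}


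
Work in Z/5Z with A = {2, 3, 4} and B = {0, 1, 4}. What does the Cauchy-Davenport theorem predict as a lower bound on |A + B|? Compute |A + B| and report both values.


Cauchy-Davenport: |A + B| ≥ min(p, |A| + |B| - 1) for A, B nonempty in Z/pZ.
|A| = 3, |B| = 3, p = 5.
CD lower bound = min(5, 3 + 3 - 1) = min(5, 5) = 5.
Compute A + B mod 5 directly:
a = 2: 2+0=2, 2+1=3, 2+4=1
a = 3: 3+0=3, 3+1=4, 3+4=2
a = 4: 4+0=4, 4+1=0, 4+4=3
A + B = {0, 1, 2, 3, 4}, so |A + B| = 5.
Verify: 5 ≥ 5? Yes ✓.

CD lower bound = 5, actual |A + B| = 5.


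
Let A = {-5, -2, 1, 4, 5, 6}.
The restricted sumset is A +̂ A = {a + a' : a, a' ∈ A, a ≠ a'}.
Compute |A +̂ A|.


Restricted sumset: A +̂ A = {a + a' : a ∈ A, a' ∈ A, a ≠ a'}.
Equivalently, take A + A and drop any sum 2a that is achievable ONLY as a + a for a ∈ A (i.e. sums representable only with equal summands).
Enumerate pairs (a, a') with a < a' (symmetric, so each unordered pair gives one sum; this covers all a ≠ a'):
  -5 + -2 = -7
  -5 + 1 = -4
  -5 + 4 = -1
  -5 + 5 = 0
  -5 + 6 = 1
  -2 + 1 = -1
  -2 + 4 = 2
  -2 + 5 = 3
  -2 + 6 = 4
  1 + 4 = 5
  1 + 5 = 6
  1 + 6 = 7
  4 + 5 = 9
  4 + 6 = 10
  5 + 6 = 11
Collected distinct sums: {-7, -4, -1, 0, 1, 2, 3, 4, 5, 6, 7, 9, 10, 11}
|A +̂ A| = 14
(Reference bound: |A +̂ A| ≥ 2|A| - 3 for |A| ≥ 2, with |A| = 6 giving ≥ 9.)

|A +̂ A| = 14


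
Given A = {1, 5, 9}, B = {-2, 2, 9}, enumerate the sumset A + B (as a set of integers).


A + B = {a + b : a ∈ A, b ∈ B}.
Enumerate all |A|·|B| = 3·3 = 9 pairs (a, b) and collect distinct sums.
a = 1: 1+-2=-1, 1+2=3, 1+9=10
a = 5: 5+-2=3, 5+2=7, 5+9=14
a = 9: 9+-2=7, 9+2=11, 9+9=18
Collecting distinct sums: A + B = {-1, 3, 7, 10, 11, 14, 18}
|A + B| = 7

A + B = {-1, 3, 7, 10, 11, 14, 18}


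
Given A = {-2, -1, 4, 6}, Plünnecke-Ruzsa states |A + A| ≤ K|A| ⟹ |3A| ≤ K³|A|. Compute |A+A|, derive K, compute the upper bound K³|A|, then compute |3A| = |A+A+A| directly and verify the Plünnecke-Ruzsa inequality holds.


|A| = 4.
Step 1: Compute A + A by enumerating all 16 pairs.
A + A = {-4, -3, -2, 2, 3, 4, 5, 8, 10, 12}, so |A + A| = 10.
Step 2: Doubling constant K = |A + A|/|A| = 10/4 = 10/4 ≈ 2.5000.
Step 3: Plünnecke-Ruzsa gives |3A| ≤ K³·|A| = (2.5000)³ · 4 ≈ 62.5000.
Step 4: Compute 3A = A + A + A directly by enumerating all triples (a,b,c) ∈ A³; |3A| = 19.
Step 5: Check 19 ≤ 62.5000? Yes ✓.

K = 10/4, Plünnecke-Ruzsa bound K³|A| ≈ 62.5000, |3A| = 19, inequality holds.


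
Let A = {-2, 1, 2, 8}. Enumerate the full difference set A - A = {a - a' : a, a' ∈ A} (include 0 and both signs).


A - A = {a - a' : a, a' ∈ A}.
Compute a - a' for each ordered pair (a, a'):
a = -2: -2--2=0, -2-1=-3, -2-2=-4, -2-8=-10
a = 1: 1--2=3, 1-1=0, 1-2=-1, 1-8=-7
a = 2: 2--2=4, 2-1=1, 2-2=0, 2-8=-6
a = 8: 8--2=10, 8-1=7, 8-2=6, 8-8=0
Collecting distinct values (and noting 0 appears from a-a):
A - A = {-10, -7, -6, -4, -3, -1, 0, 1, 3, 4, 6, 7, 10}
|A - A| = 13

A - A = {-10, -7, -6, -4, -3, -1, 0, 1, 3, 4, 6, 7, 10}


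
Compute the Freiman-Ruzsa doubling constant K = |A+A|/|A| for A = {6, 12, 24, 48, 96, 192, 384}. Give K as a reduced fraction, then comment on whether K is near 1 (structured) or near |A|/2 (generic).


|A| = 7.
Compute A + A by enumerating all 49 pairs.
A + A = {12, 18, 24, 30, 36, 48, 54, 60, 72, 96, 102, 108, 120, 144, 192, 198, 204, 216, 240, 288, 384, 390, 396, 408, 432, 480, 576, 768}, so |A + A| = 28.
K = |A + A| / |A| = 28/7 = 4/1 ≈ 4.0000.
Reference: AP of size 7 gives K = 13/7 ≈ 1.8571; a fully generic set of size 7 gives K ≈ 4.0000.

|A| = 7, |A + A| = 28, K = 28/7 = 4/1.


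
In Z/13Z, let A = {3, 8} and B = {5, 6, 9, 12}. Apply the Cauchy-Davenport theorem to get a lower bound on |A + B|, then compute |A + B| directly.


Cauchy-Davenport: |A + B| ≥ min(p, |A| + |B| - 1) for A, B nonempty in Z/pZ.
|A| = 2, |B| = 4, p = 13.
CD lower bound = min(13, 2 + 4 - 1) = min(13, 5) = 5.
Compute A + B mod 13 directly:
a = 3: 3+5=8, 3+6=9, 3+9=12, 3+12=2
a = 8: 8+5=0, 8+6=1, 8+9=4, 8+12=7
A + B = {0, 1, 2, 4, 7, 8, 9, 12}, so |A + B| = 8.
Verify: 8 ≥ 5? Yes ✓.

CD lower bound = 5, actual |A + B| = 8.


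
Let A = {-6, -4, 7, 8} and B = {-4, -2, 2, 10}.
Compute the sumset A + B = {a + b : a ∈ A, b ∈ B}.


A + B = {a + b : a ∈ A, b ∈ B}.
Enumerate all |A|·|B| = 4·4 = 16 pairs (a, b) and collect distinct sums.
a = -6: -6+-4=-10, -6+-2=-8, -6+2=-4, -6+10=4
a = -4: -4+-4=-8, -4+-2=-6, -4+2=-2, -4+10=6
a = 7: 7+-4=3, 7+-2=5, 7+2=9, 7+10=17
a = 8: 8+-4=4, 8+-2=6, 8+2=10, 8+10=18
Collecting distinct sums: A + B = {-10, -8, -6, -4, -2, 3, 4, 5, 6, 9, 10, 17, 18}
|A + B| = 13

A + B = {-10, -8, -6, -4, -2, 3, 4, 5, 6, 9, 10, 17, 18}


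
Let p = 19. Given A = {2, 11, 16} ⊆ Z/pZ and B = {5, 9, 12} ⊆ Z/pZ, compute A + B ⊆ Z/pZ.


Work in Z/19Z: reduce every sum a + b modulo 19.
Enumerate all 9 pairs:
a = 2: 2+5=7, 2+9=11, 2+12=14
a = 11: 11+5=16, 11+9=1, 11+12=4
a = 16: 16+5=2, 16+9=6, 16+12=9
Distinct residues collected: {1, 2, 4, 6, 7, 9, 11, 14, 16}
|A + B| = 9 (out of 19 total residues).

A + B = {1, 2, 4, 6, 7, 9, 11, 14, 16}


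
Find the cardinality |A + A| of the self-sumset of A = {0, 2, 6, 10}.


A + A = {a + a' : a, a' ∈ A}; |A| = 4.
General bounds: 2|A| - 1 ≤ |A + A| ≤ |A|(|A|+1)/2, i.e. 7 ≤ |A + A| ≤ 10.
Lower bound 2|A|-1 is attained iff A is an arithmetic progression.
Enumerate sums a + a' for a ≤ a' (symmetric, so this suffices):
a = 0: 0+0=0, 0+2=2, 0+6=6, 0+10=10
a = 2: 2+2=4, 2+6=8, 2+10=12
a = 6: 6+6=12, 6+10=16
a = 10: 10+10=20
Distinct sums: {0, 2, 4, 6, 8, 10, 12, 16, 20}
|A + A| = 9

|A + A| = 9


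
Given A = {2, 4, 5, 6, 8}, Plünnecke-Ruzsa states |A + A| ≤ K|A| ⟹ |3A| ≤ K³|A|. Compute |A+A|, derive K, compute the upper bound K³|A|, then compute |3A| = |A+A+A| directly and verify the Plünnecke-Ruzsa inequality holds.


|A| = 5.
Step 1: Compute A + A by enumerating all 25 pairs.
A + A = {4, 6, 7, 8, 9, 10, 11, 12, 13, 14, 16}, so |A + A| = 11.
Step 2: Doubling constant K = |A + A|/|A| = 11/5 = 11/5 ≈ 2.2000.
Step 3: Plünnecke-Ruzsa gives |3A| ≤ K³·|A| = (2.2000)³ · 5 ≈ 53.2400.
Step 4: Compute 3A = A + A + A directly by enumerating all triples (a,b,c) ∈ A³; |3A| = 17.
Step 5: Check 17 ≤ 53.2400? Yes ✓.

K = 11/5, Plünnecke-Ruzsa bound K³|A| ≈ 53.2400, |3A| = 17, inequality holds.


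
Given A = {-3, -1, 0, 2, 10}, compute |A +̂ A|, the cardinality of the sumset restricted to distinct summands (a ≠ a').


Restricted sumset: A +̂ A = {a + a' : a ∈ A, a' ∈ A, a ≠ a'}.
Equivalently, take A + A and drop any sum 2a that is achievable ONLY as a + a for a ∈ A (i.e. sums representable only with equal summands).
Enumerate pairs (a, a') with a < a' (symmetric, so each unordered pair gives one sum; this covers all a ≠ a'):
  -3 + -1 = -4
  -3 + 0 = -3
  -3 + 2 = -1
  -3 + 10 = 7
  -1 + 0 = -1
  -1 + 2 = 1
  -1 + 10 = 9
  0 + 2 = 2
  0 + 10 = 10
  2 + 10 = 12
Collected distinct sums: {-4, -3, -1, 1, 2, 7, 9, 10, 12}
|A +̂ A| = 9
(Reference bound: |A +̂ A| ≥ 2|A| - 3 for |A| ≥ 2, with |A| = 5 giving ≥ 7.)

|A +̂ A| = 9


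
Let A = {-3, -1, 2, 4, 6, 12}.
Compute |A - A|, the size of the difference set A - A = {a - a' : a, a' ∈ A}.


A - A = {a - a' : a, a' ∈ A}; |A| = 6.
Bounds: 2|A|-1 ≤ |A - A| ≤ |A|² - |A| + 1, i.e. 11 ≤ |A - A| ≤ 31.
Note: 0 ∈ A - A always (from a - a). The set is symmetric: if d ∈ A - A then -d ∈ A - A.
Enumerate nonzero differences d = a - a' with a > a' (then include -d):
Positive differences: {2, 3, 4, 5, 6, 7, 8, 9, 10, 13, 15}
Full difference set: {0} ∪ (positive diffs) ∪ (negative diffs).
|A - A| = 1 + 2·11 = 23 (matches direct enumeration: 23).

|A - A| = 23


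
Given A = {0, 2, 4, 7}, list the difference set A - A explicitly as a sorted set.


A - A = {a - a' : a, a' ∈ A}.
Compute a - a' for each ordered pair (a, a'):
a = 0: 0-0=0, 0-2=-2, 0-4=-4, 0-7=-7
a = 2: 2-0=2, 2-2=0, 2-4=-2, 2-7=-5
a = 4: 4-0=4, 4-2=2, 4-4=0, 4-7=-3
a = 7: 7-0=7, 7-2=5, 7-4=3, 7-7=0
Collecting distinct values (and noting 0 appears from a-a):
A - A = {-7, -5, -4, -3, -2, 0, 2, 3, 4, 5, 7}
|A - A| = 11

A - A = {-7, -5, -4, -3, -2, 0, 2, 3, 4, 5, 7}


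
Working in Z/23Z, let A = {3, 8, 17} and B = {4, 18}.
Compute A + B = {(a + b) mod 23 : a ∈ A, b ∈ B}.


Work in Z/23Z: reduce every sum a + b modulo 23.
Enumerate all 6 pairs:
a = 3: 3+4=7, 3+18=21
a = 8: 8+4=12, 8+18=3
a = 17: 17+4=21, 17+18=12
Distinct residues collected: {3, 7, 12, 21}
|A + B| = 4 (out of 23 total residues).

A + B = {3, 7, 12, 21}


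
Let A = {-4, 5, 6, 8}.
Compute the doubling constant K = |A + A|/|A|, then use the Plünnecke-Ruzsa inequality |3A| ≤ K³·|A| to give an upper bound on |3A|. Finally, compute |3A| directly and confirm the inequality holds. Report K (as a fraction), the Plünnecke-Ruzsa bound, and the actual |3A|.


|A| = 4.
Step 1: Compute A + A by enumerating all 16 pairs.
A + A = {-8, 1, 2, 4, 10, 11, 12, 13, 14, 16}, so |A + A| = 10.
Step 2: Doubling constant K = |A + A|/|A| = 10/4 = 10/4 ≈ 2.5000.
Step 3: Plünnecke-Ruzsa gives |3A| ≤ K³·|A| = (2.5000)³ · 4 ≈ 62.5000.
Step 4: Compute 3A = A + A + A directly by enumerating all triples (a,b,c) ∈ A³; |3A| = 19.
Step 5: Check 19 ≤ 62.5000? Yes ✓.

K = 10/4, Plünnecke-Ruzsa bound K³|A| ≈ 62.5000, |3A| = 19, inequality holds.


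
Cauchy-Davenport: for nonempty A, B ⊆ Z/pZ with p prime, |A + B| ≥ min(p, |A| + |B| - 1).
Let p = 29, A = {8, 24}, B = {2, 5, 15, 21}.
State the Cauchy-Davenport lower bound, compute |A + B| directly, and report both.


Cauchy-Davenport: |A + B| ≥ min(p, |A| + |B| - 1) for A, B nonempty in Z/pZ.
|A| = 2, |B| = 4, p = 29.
CD lower bound = min(29, 2 + 4 - 1) = min(29, 5) = 5.
Compute A + B mod 29 directly:
a = 8: 8+2=10, 8+5=13, 8+15=23, 8+21=0
a = 24: 24+2=26, 24+5=0, 24+15=10, 24+21=16
A + B = {0, 10, 13, 16, 23, 26}, so |A + B| = 6.
Verify: 6 ≥ 5? Yes ✓.

CD lower bound = 5, actual |A + B| = 6.


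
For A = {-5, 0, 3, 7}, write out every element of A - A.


A - A = {a - a' : a, a' ∈ A}.
Compute a - a' for each ordered pair (a, a'):
a = -5: -5--5=0, -5-0=-5, -5-3=-8, -5-7=-12
a = 0: 0--5=5, 0-0=0, 0-3=-3, 0-7=-7
a = 3: 3--5=8, 3-0=3, 3-3=0, 3-7=-4
a = 7: 7--5=12, 7-0=7, 7-3=4, 7-7=0
Collecting distinct values (and noting 0 appears from a-a):
A - A = {-12, -8, -7, -5, -4, -3, 0, 3, 4, 5, 7, 8, 12}
|A - A| = 13

A - A = {-12, -8, -7, -5, -4, -3, 0, 3, 4, 5, 7, 8, 12}


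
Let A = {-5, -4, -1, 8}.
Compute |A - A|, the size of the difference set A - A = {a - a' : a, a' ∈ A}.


A - A = {a - a' : a, a' ∈ A}; |A| = 4.
Bounds: 2|A|-1 ≤ |A - A| ≤ |A|² - |A| + 1, i.e. 7 ≤ |A - A| ≤ 13.
Note: 0 ∈ A - A always (from a - a). The set is symmetric: if d ∈ A - A then -d ∈ A - A.
Enumerate nonzero differences d = a - a' with a > a' (then include -d):
Positive differences: {1, 3, 4, 9, 12, 13}
Full difference set: {0} ∪ (positive diffs) ∪ (negative diffs).
|A - A| = 1 + 2·6 = 13 (matches direct enumeration: 13).

|A - A| = 13


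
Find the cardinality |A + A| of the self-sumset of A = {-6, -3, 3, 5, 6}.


A + A = {a + a' : a, a' ∈ A}; |A| = 5.
General bounds: 2|A| - 1 ≤ |A + A| ≤ |A|(|A|+1)/2, i.e. 9 ≤ |A + A| ≤ 15.
Lower bound 2|A|-1 is attained iff A is an arithmetic progression.
Enumerate sums a + a' for a ≤ a' (symmetric, so this suffices):
a = -6: -6+-6=-12, -6+-3=-9, -6+3=-3, -6+5=-1, -6+6=0
a = -3: -3+-3=-6, -3+3=0, -3+5=2, -3+6=3
a = 3: 3+3=6, 3+5=8, 3+6=9
a = 5: 5+5=10, 5+6=11
a = 6: 6+6=12
Distinct sums: {-12, -9, -6, -3, -1, 0, 2, 3, 6, 8, 9, 10, 11, 12}
|A + A| = 14

|A + A| = 14


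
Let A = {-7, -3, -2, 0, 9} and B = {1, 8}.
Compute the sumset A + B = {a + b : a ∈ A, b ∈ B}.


A + B = {a + b : a ∈ A, b ∈ B}.
Enumerate all |A|·|B| = 5·2 = 10 pairs (a, b) and collect distinct sums.
a = -7: -7+1=-6, -7+8=1
a = -3: -3+1=-2, -3+8=5
a = -2: -2+1=-1, -2+8=6
a = 0: 0+1=1, 0+8=8
a = 9: 9+1=10, 9+8=17
Collecting distinct sums: A + B = {-6, -2, -1, 1, 5, 6, 8, 10, 17}
|A + B| = 9

A + B = {-6, -2, -1, 1, 5, 6, 8, 10, 17}


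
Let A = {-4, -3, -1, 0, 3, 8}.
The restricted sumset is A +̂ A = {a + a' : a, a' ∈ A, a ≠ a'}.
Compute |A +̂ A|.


Restricted sumset: A +̂ A = {a + a' : a ∈ A, a' ∈ A, a ≠ a'}.
Equivalently, take A + A and drop any sum 2a that is achievable ONLY as a + a for a ∈ A (i.e. sums representable only with equal summands).
Enumerate pairs (a, a') with a < a' (symmetric, so each unordered pair gives one sum; this covers all a ≠ a'):
  -4 + -3 = -7
  -4 + -1 = -5
  -4 + 0 = -4
  -4 + 3 = -1
  -4 + 8 = 4
  -3 + -1 = -4
  -3 + 0 = -3
  -3 + 3 = 0
  -3 + 8 = 5
  -1 + 0 = -1
  -1 + 3 = 2
  -1 + 8 = 7
  0 + 3 = 3
  0 + 8 = 8
  3 + 8 = 11
Collected distinct sums: {-7, -5, -4, -3, -1, 0, 2, 3, 4, 5, 7, 8, 11}
|A +̂ A| = 13
(Reference bound: |A +̂ A| ≥ 2|A| - 3 for |A| ≥ 2, with |A| = 6 giving ≥ 9.)

|A +̂ A| = 13


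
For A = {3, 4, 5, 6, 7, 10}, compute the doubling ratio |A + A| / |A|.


|A| = 6.
Compute A + A by enumerating all 36 pairs.
A + A = {6, 7, 8, 9, 10, 11, 12, 13, 14, 15, 16, 17, 20}, so |A + A| = 13.
K = |A + A| / |A| = 13/6 (already in lowest terms) ≈ 2.1667.
Reference: AP of size 6 gives K = 11/6 ≈ 1.8333; a fully generic set of size 6 gives K ≈ 3.5000.

|A| = 6, |A + A| = 13, K = 13/6.


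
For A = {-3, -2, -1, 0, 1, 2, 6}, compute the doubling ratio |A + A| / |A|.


|A| = 7.
Compute A + A by enumerating all 49 pairs.
A + A = {-6, -5, -4, -3, -2, -1, 0, 1, 2, 3, 4, 5, 6, 7, 8, 12}, so |A + A| = 16.
K = |A + A| / |A| = 16/7 (already in lowest terms) ≈ 2.2857.
Reference: AP of size 7 gives K = 13/7 ≈ 1.8571; a fully generic set of size 7 gives K ≈ 4.0000.

|A| = 7, |A + A| = 16, K = 16/7.


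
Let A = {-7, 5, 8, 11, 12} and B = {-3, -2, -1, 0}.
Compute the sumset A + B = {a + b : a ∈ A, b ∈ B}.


A + B = {a + b : a ∈ A, b ∈ B}.
Enumerate all |A|·|B| = 5·4 = 20 pairs (a, b) and collect distinct sums.
a = -7: -7+-3=-10, -7+-2=-9, -7+-1=-8, -7+0=-7
a = 5: 5+-3=2, 5+-2=3, 5+-1=4, 5+0=5
a = 8: 8+-3=5, 8+-2=6, 8+-1=7, 8+0=8
a = 11: 11+-3=8, 11+-2=9, 11+-1=10, 11+0=11
a = 12: 12+-3=9, 12+-2=10, 12+-1=11, 12+0=12
Collecting distinct sums: A + B = {-10, -9, -8, -7, 2, 3, 4, 5, 6, 7, 8, 9, 10, 11, 12}
|A + B| = 15

A + B = {-10, -9, -8, -7, 2, 3, 4, 5, 6, 7, 8, 9, 10, 11, 12}


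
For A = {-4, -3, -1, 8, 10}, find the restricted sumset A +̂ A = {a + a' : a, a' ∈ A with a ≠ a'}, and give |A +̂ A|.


Restricted sumset: A +̂ A = {a + a' : a ∈ A, a' ∈ A, a ≠ a'}.
Equivalently, take A + A and drop any sum 2a that is achievable ONLY as a + a for a ∈ A (i.e. sums representable only with equal summands).
Enumerate pairs (a, a') with a < a' (symmetric, so each unordered pair gives one sum; this covers all a ≠ a'):
  -4 + -3 = -7
  -4 + -1 = -5
  -4 + 8 = 4
  -4 + 10 = 6
  -3 + -1 = -4
  -3 + 8 = 5
  -3 + 10 = 7
  -1 + 8 = 7
  -1 + 10 = 9
  8 + 10 = 18
Collected distinct sums: {-7, -5, -4, 4, 5, 6, 7, 9, 18}
|A +̂ A| = 9
(Reference bound: |A +̂ A| ≥ 2|A| - 3 for |A| ≥ 2, with |A| = 5 giving ≥ 7.)

|A +̂ A| = 9


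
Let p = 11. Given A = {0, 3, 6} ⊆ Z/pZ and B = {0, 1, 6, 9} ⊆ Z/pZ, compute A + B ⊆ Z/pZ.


Work in Z/11Z: reduce every sum a + b modulo 11.
Enumerate all 12 pairs:
a = 0: 0+0=0, 0+1=1, 0+6=6, 0+9=9
a = 3: 3+0=3, 3+1=4, 3+6=9, 3+9=1
a = 6: 6+0=6, 6+1=7, 6+6=1, 6+9=4
Distinct residues collected: {0, 1, 3, 4, 6, 7, 9}
|A + B| = 7 (out of 11 total residues).

A + B = {0, 1, 3, 4, 6, 7, 9}


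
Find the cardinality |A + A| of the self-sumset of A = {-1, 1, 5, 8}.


A + A = {a + a' : a, a' ∈ A}; |A| = 4.
General bounds: 2|A| - 1 ≤ |A + A| ≤ |A|(|A|+1)/2, i.e. 7 ≤ |A + A| ≤ 10.
Lower bound 2|A|-1 is attained iff A is an arithmetic progression.
Enumerate sums a + a' for a ≤ a' (symmetric, so this suffices):
a = -1: -1+-1=-2, -1+1=0, -1+5=4, -1+8=7
a = 1: 1+1=2, 1+5=6, 1+8=9
a = 5: 5+5=10, 5+8=13
a = 8: 8+8=16
Distinct sums: {-2, 0, 2, 4, 6, 7, 9, 10, 13, 16}
|A + A| = 10

|A + A| = 10


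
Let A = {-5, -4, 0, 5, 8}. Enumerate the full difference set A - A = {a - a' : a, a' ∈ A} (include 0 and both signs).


A - A = {a - a' : a, a' ∈ A}.
Compute a - a' for each ordered pair (a, a'):
a = -5: -5--5=0, -5--4=-1, -5-0=-5, -5-5=-10, -5-8=-13
a = -4: -4--5=1, -4--4=0, -4-0=-4, -4-5=-9, -4-8=-12
a = 0: 0--5=5, 0--4=4, 0-0=0, 0-5=-5, 0-8=-8
a = 5: 5--5=10, 5--4=9, 5-0=5, 5-5=0, 5-8=-3
a = 8: 8--5=13, 8--4=12, 8-0=8, 8-5=3, 8-8=0
Collecting distinct values (and noting 0 appears from a-a):
A - A = {-13, -12, -10, -9, -8, -5, -4, -3, -1, 0, 1, 3, 4, 5, 8, 9, 10, 12, 13}
|A - A| = 19

A - A = {-13, -12, -10, -9, -8, -5, -4, -3, -1, 0, 1, 3, 4, 5, 8, 9, 10, 12, 13}


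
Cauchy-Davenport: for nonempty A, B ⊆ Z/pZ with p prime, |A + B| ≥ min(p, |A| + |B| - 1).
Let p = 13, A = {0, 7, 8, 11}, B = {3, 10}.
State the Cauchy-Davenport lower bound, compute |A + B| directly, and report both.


Cauchy-Davenport: |A + B| ≥ min(p, |A| + |B| - 1) for A, B nonempty in Z/pZ.
|A| = 4, |B| = 2, p = 13.
CD lower bound = min(13, 4 + 2 - 1) = min(13, 5) = 5.
Compute A + B mod 13 directly:
a = 0: 0+3=3, 0+10=10
a = 7: 7+3=10, 7+10=4
a = 8: 8+3=11, 8+10=5
a = 11: 11+3=1, 11+10=8
A + B = {1, 3, 4, 5, 8, 10, 11}, so |A + B| = 7.
Verify: 7 ≥ 5? Yes ✓.

CD lower bound = 5, actual |A + B| = 7.


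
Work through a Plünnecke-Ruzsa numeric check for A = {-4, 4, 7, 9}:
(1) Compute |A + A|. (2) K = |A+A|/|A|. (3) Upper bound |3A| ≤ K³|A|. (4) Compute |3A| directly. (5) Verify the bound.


|A| = 4.
Step 1: Compute A + A by enumerating all 16 pairs.
A + A = {-8, 0, 3, 5, 8, 11, 13, 14, 16, 18}, so |A + A| = 10.
Step 2: Doubling constant K = |A + A|/|A| = 10/4 = 10/4 ≈ 2.5000.
Step 3: Plünnecke-Ruzsa gives |3A| ≤ K³·|A| = (2.5000)³ · 4 ≈ 62.5000.
Step 4: Compute 3A = A + A + A directly by enumerating all triples (a,b,c) ∈ A³; |3A| = 19.
Step 5: Check 19 ≤ 62.5000? Yes ✓.

K = 10/4, Plünnecke-Ruzsa bound K³|A| ≈ 62.5000, |3A| = 19, inequality holds.


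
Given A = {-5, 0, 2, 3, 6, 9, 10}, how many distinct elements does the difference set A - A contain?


A - A = {a - a' : a, a' ∈ A}; |A| = 7.
Bounds: 2|A|-1 ≤ |A - A| ≤ |A|² - |A| + 1, i.e. 13 ≤ |A - A| ≤ 43.
Note: 0 ∈ A - A always (from a - a). The set is symmetric: if d ∈ A - A then -d ∈ A - A.
Enumerate nonzero differences d = a - a' with a > a' (then include -d):
Positive differences: {1, 2, 3, 4, 5, 6, 7, 8, 9, 10, 11, 14, 15}
Full difference set: {0} ∪ (positive diffs) ∪ (negative diffs).
|A - A| = 1 + 2·13 = 27 (matches direct enumeration: 27).

|A - A| = 27


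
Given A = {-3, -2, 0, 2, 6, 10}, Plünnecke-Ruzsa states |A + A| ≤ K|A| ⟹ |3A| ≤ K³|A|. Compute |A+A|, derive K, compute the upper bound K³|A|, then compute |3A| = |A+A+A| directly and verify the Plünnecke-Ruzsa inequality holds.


|A| = 6.
Step 1: Compute A + A by enumerating all 36 pairs.
A + A = {-6, -5, -4, -3, -2, -1, 0, 2, 3, 4, 6, 7, 8, 10, 12, 16, 20}, so |A + A| = 17.
Step 2: Doubling constant K = |A + A|/|A| = 17/6 = 17/6 ≈ 2.8333.
Step 3: Plünnecke-Ruzsa gives |3A| ≤ K³·|A| = (2.8333)³ · 6 ≈ 136.4722.
Step 4: Compute 3A = A + A + A directly by enumerating all triples (a,b,c) ∈ A³; |3A| = 30.
Step 5: Check 30 ≤ 136.4722? Yes ✓.

K = 17/6, Plünnecke-Ruzsa bound K³|A| ≈ 136.4722, |3A| = 30, inequality holds.


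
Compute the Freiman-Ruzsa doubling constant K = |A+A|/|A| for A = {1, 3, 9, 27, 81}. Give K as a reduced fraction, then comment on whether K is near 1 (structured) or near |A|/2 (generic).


|A| = 5.
Compute A + A by enumerating all 25 pairs.
A + A = {2, 4, 6, 10, 12, 18, 28, 30, 36, 54, 82, 84, 90, 108, 162}, so |A + A| = 15.
K = |A + A| / |A| = 15/5 = 3/1 ≈ 3.0000.
Reference: AP of size 5 gives K = 9/5 ≈ 1.8000; a fully generic set of size 5 gives K ≈ 3.0000.

|A| = 5, |A + A| = 15, K = 15/5 = 3/1.


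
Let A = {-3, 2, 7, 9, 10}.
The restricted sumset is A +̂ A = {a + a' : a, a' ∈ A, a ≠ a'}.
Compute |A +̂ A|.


Restricted sumset: A +̂ A = {a + a' : a ∈ A, a' ∈ A, a ≠ a'}.
Equivalently, take A + A and drop any sum 2a that is achievable ONLY as a + a for a ∈ A (i.e. sums representable only with equal summands).
Enumerate pairs (a, a') with a < a' (symmetric, so each unordered pair gives one sum; this covers all a ≠ a'):
  -3 + 2 = -1
  -3 + 7 = 4
  -3 + 9 = 6
  -3 + 10 = 7
  2 + 7 = 9
  2 + 9 = 11
  2 + 10 = 12
  7 + 9 = 16
  7 + 10 = 17
  9 + 10 = 19
Collected distinct sums: {-1, 4, 6, 7, 9, 11, 12, 16, 17, 19}
|A +̂ A| = 10
(Reference bound: |A +̂ A| ≥ 2|A| - 3 for |A| ≥ 2, with |A| = 5 giving ≥ 7.)

|A +̂ A| = 10


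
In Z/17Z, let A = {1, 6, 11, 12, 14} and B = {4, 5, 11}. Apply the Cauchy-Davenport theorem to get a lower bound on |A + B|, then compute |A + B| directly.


Cauchy-Davenport: |A + B| ≥ min(p, |A| + |B| - 1) for A, B nonempty in Z/pZ.
|A| = 5, |B| = 3, p = 17.
CD lower bound = min(17, 5 + 3 - 1) = min(17, 7) = 7.
Compute A + B mod 17 directly:
a = 1: 1+4=5, 1+5=6, 1+11=12
a = 6: 6+4=10, 6+5=11, 6+11=0
a = 11: 11+4=15, 11+5=16, 11+11=5
a = 12: 12+4=16, 12+5=0, 12+11=6
a = 14: 14+4=1, 14+5=2, 14+11=8
A + B = {0, 1, 2, 5, 6, 8, 10, 11, 12, 15, 16}, so |A + B| = 11.
Verify: 11 ≥ 7? Yes ✓.

CD lower bound = 7, actual |A + B| = 11.


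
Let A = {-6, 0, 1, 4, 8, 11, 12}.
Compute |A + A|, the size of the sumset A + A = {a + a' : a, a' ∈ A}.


A + A = {a + a' : a, a' ∈ A}; |A| = 7.
General bounds: 2|A| - 1 ≤ |A + A| ≤ |A|(|A|+1)/2, i.e. 13 ≤ |A + A| ≤ 28.
Lower bound 2|A|-1 is attained iff A is an arithmetic progression.
Enumerate sums a + a' for a ≤ a' (symmetric, so this suffices):
a = -6: -6+-6=-12, -6+0=-6, -6+1=-5, -6+4=-2, -6+8=2, -6+11=5, -6+12=6
a = 0: 0+0=0, 0+1=1, 0+4=4, 0+8=8, 0+11=11, 0+12=12
a = 1: 1+1=2, 1+4=5, 1+8=9, 1+11=12, 1+12=13
a = 4: 4+4=8, 4+8=12, 4+11=15, 4+12=16
a = 8: 8+8=16, 8+11=19, 8+12=20
a = 11: 11+11=22, 11+12=23
a = 12: 12+12=24
Distinct sums: {-12, -6, -5, -2, 0, 1, 2, 4, 5, 6, 8, 9, 11, 12, 13, 15, 16, 19, 20, 22, 23, 24}
|A + A| = 22

|A + A| = 22


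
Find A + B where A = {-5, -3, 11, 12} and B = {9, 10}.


A + B = {a + b : a ∈ A, b ∈ B}.
Enumerate all |A|·|B| = 4·2 = 8 pairs (a, b) and collect distinct sums.
a = -5: -5+9=4, -5+10=5
a = -3: -3+9=6, -3+10=7
a = 11: 11+9=20, 11+10=21
a = 12: 12+9=21, 12+10=22
Collecting distinct sums: A + B = {4, 5, 6, 7, 20, 21, 22}
|A + B| = 7

A + B = {4, 5, 6, 7, 20, 21, 22}


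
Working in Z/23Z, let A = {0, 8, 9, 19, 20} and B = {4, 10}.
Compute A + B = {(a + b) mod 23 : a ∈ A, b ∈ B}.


Work in Z/23Z: reduce every sum a + b modulo 23.
Enumerate all 10 pairs:
a = 0: 0+4=4, 0+10=10
a = 8: 8+4=12, 8+10=18
a = 9: 9+4=13, 9+10=19
a = 19: 19+4=0, 19+10=6
a = 20: 20+4=1, 20+10=7
Distinct residues collected: {0, 1, 4, 6, 7, 10, 12, 13, 18, 19}
|A + B| = 10 (out of 23 total residues).

A + B = {0, 1, 4, 6, 7, 10, 12, 13, 18, 19}


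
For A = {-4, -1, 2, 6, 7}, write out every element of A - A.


A - A = {a - a' : a, a' ∈ A}.
Compute a - a' for each ordered pair (a, a'):
a = -4: -4--4=0, -4--1=-3, -4-2=-6, -4-6=-10, -4-7=-11
a = -1: -1--4=3, -1--1=0, -1-2=-3, -1-6=-7, -1-7=-8
a = 2: 2--4=6, 2--1=3, 2-2=0, 2-6=-4, 2-7=-5
a = 6: 6--4=10, 6--1=7, 6-2=4, 6-6=0, 6-7=-1
a = 7: 7--4=11, 7--1=8, 7-2=5, 7-6=1, 7-7=0
Collecting distinct values (and noting 0 appears from a-a):
A - A = {-11, -10, -8, -7, -6, -5, -4, -3, -1, 0, 1, 3, 4, 5, 6, 7, 8, 10, 11}
|A - A| = 19

A - A = {-11, -10, -8, -7, -6, -5, -4, -3, -1, 0, 1, 3, 4, 5, 6, 7, 8, 10, 11}


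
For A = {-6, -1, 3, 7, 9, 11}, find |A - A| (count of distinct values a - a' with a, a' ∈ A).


A - A = {a - a' : a, a' ∈ A}; |A| = 6.
Bounds: 2|A|-1 ≤ |A - A| ≤ |A|² - |A| + 1, i.e. 11 ≤ |A - A| ≤ 31.
Note: 0 ∈ A - A always (from a - a). The set is symmetric: if d ∈ A - A then -d ∈ A - A.
Enumerate nonzero differences d = a - a' with a > a' (then include -d):
Positive differences: {2, 4, 5, 6, 8, 9, 10, 12, 13, 15, 17}
Full difference set: {0} ∪ (positive diffs) ∪ (negative diffs).
|A - A| = 1 + 2·11 = 23 (matches direct enumeration: 23).

|A - A| = 23


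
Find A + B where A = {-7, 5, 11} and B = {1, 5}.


A + B = {a + b : a ∈ A, b ∈ B}.
Enumerate all |A|·|B| = 3·2 = 6 pairs (a, b) and collect distinct sums.
a = -7: -7+1=-6, -7+5=-2
a = 5: 5+1=6, 5+5=10
a = 11: 11+1=12, 11+5=16
Collecting distinct sums: A + B = {-6, -2, 6, 10, 12, 16}
|A + B| = 6

A + B = {-6, -2, 6, 10, 12, 16}


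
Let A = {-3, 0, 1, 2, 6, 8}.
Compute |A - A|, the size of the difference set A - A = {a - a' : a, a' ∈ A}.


A - A = {a - a' : a, a' ∈ A}; |A| = 6.
Bounds: 2|A|-1 ≤ |A - A| ≤ |A|² - |A| + 1, i.e. 11 ≤ |A - A| ≤ 31.
Note: 0 ∈ A - A always (from a - a). The set is symmetric: if d ∈ A - A then -d ∈ A - A.
Enumerate nonzero differences d = a - a' with a > a' (then include -d):
Positive differences: {1, 2, 3, 4, 5, 6, 7, 8, 9, 11}
Full difference set: {0} ∪ (positive diffs) ∪ (negative diffs).
|A - A| = 1 + 2·10 = 21 (matches direct enumeration: 21).

|A - A| = 21
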